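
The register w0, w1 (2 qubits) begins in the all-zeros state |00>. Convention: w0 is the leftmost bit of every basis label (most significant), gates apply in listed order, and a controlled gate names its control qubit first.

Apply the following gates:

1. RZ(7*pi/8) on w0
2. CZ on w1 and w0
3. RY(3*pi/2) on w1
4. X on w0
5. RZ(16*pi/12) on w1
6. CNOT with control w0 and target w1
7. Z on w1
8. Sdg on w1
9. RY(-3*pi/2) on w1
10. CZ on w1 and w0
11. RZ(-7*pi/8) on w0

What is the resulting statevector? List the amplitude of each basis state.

After the circuit, the state carries amplitude 0 on |00>, 0 on |01>, (1 - exp(I*pi/6))*exp(19*I*pi/24)/2 on |10>, (-1 - exp(I*pi/6))*exp(19*I*pi/24)/2 on |11>.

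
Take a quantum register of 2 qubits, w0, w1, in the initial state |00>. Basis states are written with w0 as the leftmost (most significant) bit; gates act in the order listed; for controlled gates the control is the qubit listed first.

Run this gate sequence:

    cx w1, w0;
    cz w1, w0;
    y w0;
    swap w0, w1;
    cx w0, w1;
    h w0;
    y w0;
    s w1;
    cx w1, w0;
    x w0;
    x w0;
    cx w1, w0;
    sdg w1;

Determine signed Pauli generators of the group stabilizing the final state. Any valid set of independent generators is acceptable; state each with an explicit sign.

The stabilizer group can be generated by -XI, -IZ, among other valid generating sets. Key observation: gates 8-13 undo each other exactly, leaving only the rest of the circuit to track.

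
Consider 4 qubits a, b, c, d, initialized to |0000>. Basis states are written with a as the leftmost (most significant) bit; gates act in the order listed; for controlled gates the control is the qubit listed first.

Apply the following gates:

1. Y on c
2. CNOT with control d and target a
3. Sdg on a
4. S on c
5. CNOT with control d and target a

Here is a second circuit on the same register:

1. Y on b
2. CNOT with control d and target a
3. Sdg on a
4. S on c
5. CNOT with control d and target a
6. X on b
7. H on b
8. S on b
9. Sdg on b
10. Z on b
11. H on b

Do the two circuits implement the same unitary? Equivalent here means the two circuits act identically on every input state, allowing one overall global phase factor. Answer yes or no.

No, they are not equivalent — no single phase factor reconciles the two unitaries.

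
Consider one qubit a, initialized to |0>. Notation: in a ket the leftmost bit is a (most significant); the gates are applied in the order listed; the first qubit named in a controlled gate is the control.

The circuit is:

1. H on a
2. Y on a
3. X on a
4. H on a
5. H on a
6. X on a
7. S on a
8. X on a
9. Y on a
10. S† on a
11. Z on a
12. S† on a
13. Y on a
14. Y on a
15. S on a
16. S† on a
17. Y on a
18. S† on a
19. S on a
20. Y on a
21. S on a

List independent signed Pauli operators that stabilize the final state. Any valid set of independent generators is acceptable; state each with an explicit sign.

The final state is stabilized by the group generated by -X; other independent generating sets are equally valid. Key observation: the block from step 16 through step 21 cancels to the identity and can be dropped.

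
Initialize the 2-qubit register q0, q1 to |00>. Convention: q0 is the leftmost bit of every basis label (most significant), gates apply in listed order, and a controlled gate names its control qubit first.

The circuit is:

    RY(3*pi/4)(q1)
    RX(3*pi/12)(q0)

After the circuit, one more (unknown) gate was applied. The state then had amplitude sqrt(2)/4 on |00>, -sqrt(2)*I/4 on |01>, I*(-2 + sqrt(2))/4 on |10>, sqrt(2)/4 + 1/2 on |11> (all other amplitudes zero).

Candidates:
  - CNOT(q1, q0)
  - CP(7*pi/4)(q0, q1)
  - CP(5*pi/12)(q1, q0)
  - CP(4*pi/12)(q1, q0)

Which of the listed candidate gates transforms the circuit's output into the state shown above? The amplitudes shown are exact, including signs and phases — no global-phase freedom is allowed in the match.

The applied gate was CNOT(q1, q0).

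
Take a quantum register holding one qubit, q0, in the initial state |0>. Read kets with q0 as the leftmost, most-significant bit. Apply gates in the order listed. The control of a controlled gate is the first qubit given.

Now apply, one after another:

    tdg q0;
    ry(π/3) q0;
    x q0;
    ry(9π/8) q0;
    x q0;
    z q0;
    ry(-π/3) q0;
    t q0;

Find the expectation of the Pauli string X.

The observable X averages to sqrt(4 - 2*sqrt(2))/8 + sqrt(6*sqrt(2) + 12)/8.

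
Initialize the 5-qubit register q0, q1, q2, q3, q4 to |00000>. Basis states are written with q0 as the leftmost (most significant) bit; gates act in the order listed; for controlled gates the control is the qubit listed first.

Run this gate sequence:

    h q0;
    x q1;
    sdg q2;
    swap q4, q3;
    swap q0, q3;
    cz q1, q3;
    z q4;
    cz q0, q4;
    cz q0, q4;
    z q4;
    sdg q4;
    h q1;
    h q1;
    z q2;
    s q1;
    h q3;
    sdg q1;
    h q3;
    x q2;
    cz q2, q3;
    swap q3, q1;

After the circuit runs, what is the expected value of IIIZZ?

In the final state, IIIZZ has expectation -1.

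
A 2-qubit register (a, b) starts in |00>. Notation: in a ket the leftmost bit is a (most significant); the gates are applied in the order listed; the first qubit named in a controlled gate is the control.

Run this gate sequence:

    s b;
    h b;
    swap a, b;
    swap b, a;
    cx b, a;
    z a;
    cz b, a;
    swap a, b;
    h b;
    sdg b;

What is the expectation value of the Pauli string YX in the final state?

The observable YX averages to 1.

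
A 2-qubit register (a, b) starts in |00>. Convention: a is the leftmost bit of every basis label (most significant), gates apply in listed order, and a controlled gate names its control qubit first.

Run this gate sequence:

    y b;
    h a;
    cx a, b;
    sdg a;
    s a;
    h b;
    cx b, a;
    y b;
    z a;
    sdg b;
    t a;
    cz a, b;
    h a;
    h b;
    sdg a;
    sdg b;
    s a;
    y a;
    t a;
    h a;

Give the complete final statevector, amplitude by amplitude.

The final amplitudes are sqrt(2)*(-I - exp(I*pi/4) + exp(3*I*pi/4))/4 on |00>, sqrt(2)*(-exp(3*I*pi/4) + exp(I*pi/4) + I)/4 on |01>, sqrt(2)/4 on |10>, -sqrt(2)/4 on |11>.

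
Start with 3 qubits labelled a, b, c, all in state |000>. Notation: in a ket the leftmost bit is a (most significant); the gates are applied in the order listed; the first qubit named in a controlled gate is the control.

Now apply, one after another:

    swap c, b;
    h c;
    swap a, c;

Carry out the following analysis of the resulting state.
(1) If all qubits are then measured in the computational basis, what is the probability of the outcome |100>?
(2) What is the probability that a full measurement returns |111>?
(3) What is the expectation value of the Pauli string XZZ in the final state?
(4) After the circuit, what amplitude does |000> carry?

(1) The probability of measuring |100> is 1/2.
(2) Outcome |111> occurs with probability 0.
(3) In the final state, XZZ has expectation 1.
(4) The final state's coefficient on |000> equals sqrt(2)/2.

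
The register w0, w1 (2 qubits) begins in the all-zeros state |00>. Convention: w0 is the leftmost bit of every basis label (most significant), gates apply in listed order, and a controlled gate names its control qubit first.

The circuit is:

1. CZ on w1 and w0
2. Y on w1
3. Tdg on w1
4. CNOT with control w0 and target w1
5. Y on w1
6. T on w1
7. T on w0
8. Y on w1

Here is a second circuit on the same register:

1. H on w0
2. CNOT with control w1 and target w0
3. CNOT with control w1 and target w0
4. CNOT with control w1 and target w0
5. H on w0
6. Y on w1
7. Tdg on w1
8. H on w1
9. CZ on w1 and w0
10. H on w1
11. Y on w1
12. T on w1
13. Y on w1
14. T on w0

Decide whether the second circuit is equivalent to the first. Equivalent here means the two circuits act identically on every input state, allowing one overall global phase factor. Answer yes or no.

Yes, they are equivalent — the unitaries differ by at most a global phase.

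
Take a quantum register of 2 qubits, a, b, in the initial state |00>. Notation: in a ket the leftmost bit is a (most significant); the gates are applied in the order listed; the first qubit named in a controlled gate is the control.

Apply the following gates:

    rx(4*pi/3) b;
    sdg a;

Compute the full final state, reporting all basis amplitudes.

After the circuit, the state carries amplitude -1/2 on |00>, -sqrt(3)*I/2 on |01>, 0 on |10>, 0 on |11>.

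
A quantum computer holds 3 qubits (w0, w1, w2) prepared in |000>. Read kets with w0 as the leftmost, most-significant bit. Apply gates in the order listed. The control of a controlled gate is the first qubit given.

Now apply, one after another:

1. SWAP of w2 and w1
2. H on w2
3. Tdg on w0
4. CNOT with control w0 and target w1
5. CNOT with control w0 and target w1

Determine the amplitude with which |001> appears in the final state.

The final state's coefficient on |001> equals sqrt(2)/2. Key observation: the block from step 4 through step 5 cancels to the identity and can be dropped.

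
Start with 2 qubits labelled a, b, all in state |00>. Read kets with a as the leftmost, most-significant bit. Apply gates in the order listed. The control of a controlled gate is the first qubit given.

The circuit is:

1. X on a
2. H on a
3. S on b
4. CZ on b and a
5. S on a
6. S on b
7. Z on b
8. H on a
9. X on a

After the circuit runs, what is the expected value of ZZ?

The expectation value of ZZ is 0.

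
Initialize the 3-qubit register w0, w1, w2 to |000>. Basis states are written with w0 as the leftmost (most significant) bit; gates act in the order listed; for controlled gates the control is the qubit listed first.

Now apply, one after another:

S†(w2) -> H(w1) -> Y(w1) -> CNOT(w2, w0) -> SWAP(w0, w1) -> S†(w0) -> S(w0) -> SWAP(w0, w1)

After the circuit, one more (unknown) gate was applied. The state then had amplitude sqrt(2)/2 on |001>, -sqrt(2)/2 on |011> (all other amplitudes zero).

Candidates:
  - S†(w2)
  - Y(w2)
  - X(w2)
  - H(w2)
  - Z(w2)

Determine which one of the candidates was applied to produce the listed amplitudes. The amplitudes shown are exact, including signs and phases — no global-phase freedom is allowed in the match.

The unique candidate consistent with the amplitudes is Y(w2).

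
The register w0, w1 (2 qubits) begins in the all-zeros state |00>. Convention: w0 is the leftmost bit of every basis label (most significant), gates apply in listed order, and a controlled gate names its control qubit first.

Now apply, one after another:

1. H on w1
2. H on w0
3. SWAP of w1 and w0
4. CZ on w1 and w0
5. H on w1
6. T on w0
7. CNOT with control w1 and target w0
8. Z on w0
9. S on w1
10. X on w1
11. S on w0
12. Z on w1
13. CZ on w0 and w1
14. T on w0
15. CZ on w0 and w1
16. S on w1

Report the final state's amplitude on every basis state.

After the circuit, the state carries amplitude sqrt(2)*exp(3*I*pi/4)/2 on |00>, -sqrt(2)*I/2 on |01>, 0 on |10>, 0 on |11>.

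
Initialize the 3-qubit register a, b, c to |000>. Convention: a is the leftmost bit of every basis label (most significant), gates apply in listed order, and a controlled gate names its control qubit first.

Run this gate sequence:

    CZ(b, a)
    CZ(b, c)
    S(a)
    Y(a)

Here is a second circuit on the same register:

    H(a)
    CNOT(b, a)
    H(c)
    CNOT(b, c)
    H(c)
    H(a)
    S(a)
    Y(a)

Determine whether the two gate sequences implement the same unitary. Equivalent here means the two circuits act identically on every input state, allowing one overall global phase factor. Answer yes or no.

Yes — the two circuits implement the same unitary up to a global phase.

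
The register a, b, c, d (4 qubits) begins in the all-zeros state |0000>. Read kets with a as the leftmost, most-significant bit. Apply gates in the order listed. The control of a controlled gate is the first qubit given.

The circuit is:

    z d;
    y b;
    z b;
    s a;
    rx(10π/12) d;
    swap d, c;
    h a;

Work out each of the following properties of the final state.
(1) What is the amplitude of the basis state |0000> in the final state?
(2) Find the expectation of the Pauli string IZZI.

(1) |0000> carries amplitude 0 in the final state.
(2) The expectation value of IZZI is sqrt(3)/2.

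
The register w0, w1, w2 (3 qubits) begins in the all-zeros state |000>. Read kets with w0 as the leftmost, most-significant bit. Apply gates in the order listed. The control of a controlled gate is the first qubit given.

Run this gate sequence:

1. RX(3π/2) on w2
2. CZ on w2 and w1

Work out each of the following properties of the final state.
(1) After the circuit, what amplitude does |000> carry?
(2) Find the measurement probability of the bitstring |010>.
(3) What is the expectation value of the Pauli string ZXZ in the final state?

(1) The final state's coefficient on |000> equals -sqrt(2)/2.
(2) Outcome |010> occurs with probability 0.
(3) In the final state, ZXZ has expectation 0.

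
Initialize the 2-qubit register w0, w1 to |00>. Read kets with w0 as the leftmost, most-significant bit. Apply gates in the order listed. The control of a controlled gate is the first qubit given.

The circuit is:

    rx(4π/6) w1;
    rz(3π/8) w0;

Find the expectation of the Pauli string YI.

The observable YI averages to 0.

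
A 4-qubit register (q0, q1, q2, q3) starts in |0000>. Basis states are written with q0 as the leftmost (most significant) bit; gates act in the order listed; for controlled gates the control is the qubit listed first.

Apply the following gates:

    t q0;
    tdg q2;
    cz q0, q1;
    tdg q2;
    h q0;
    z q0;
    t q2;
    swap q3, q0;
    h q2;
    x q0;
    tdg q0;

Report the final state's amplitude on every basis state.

The resulting statevector has amplitude -exp(3*I*pi/4)/2 on |1000>, exp(3*I*pi/4)/2 on |1001>, -exp(3*I*pi/4)/2 on |1010>, exp(3*I*pi/4)/2 on |1011>, and 0 on every other basis state.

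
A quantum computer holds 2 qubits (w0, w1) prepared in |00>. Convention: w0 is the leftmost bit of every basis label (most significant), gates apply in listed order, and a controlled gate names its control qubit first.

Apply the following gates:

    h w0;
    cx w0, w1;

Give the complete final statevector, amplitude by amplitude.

The resulting statevector has amplitude sqrt(2)/2 on |00>, 0 on |01>, 0 on |10>, sqrt(2)/2 on |11>.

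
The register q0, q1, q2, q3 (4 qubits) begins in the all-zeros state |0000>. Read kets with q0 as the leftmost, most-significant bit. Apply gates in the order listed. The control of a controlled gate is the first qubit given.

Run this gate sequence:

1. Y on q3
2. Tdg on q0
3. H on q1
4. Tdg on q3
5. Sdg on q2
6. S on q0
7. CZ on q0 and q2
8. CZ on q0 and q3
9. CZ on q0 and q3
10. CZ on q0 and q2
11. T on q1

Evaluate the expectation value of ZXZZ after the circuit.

The observable ZXZZ averages to -sqrt(2)/2.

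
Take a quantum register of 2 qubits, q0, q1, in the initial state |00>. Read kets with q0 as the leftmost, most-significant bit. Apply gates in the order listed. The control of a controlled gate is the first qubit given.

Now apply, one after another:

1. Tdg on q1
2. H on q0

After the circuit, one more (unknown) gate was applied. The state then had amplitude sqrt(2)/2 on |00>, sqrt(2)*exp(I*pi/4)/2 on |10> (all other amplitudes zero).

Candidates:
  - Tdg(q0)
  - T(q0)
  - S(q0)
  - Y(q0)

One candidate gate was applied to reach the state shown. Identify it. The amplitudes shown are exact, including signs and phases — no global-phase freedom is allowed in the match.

It was T(q0) that produced the state shown.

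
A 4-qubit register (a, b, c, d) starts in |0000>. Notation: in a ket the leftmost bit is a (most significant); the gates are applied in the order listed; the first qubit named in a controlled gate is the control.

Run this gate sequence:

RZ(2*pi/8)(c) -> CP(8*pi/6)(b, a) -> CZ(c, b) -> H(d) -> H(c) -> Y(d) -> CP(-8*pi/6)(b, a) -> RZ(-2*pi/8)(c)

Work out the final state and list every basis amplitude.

The resulting statevector has amplitude -I/2 on |0000>, I/2 on |0001>, -exp(I*pi/4)/2 on |0010>, exp(I*pi/4)/2 on |0011>, and 0 on every other basis state.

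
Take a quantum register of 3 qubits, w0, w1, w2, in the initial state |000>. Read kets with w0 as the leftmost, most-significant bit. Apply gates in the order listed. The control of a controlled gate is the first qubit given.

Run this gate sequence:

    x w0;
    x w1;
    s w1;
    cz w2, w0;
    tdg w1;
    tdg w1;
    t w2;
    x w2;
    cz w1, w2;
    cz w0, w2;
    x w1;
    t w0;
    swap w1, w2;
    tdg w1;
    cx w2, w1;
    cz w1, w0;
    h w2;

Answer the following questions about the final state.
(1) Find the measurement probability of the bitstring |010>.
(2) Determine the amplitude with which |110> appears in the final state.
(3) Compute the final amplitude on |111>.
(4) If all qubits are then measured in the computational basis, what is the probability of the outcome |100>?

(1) The probability of measuring |010> is 0.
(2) The amplitude on |110> is -sqrt(2)/2.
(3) The final state's coefficient on |111> equals -sqrt(2)/2.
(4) Outcome |100> occurs with probability 0.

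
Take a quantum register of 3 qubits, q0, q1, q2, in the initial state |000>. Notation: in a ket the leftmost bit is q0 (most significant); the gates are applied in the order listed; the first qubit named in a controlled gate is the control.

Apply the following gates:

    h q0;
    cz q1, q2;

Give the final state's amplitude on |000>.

|000> carries amplitude sqrt(2)/2 in the final state.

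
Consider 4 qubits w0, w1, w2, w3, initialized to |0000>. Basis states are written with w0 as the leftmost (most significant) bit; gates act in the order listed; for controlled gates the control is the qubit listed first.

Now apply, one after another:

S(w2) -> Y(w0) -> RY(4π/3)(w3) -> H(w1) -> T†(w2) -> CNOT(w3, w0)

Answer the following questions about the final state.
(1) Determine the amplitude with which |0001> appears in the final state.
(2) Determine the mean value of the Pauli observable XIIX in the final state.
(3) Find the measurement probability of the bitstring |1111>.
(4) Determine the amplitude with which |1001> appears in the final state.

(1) |0001> carries amplitude sqrt(6)*I/4 in the final state.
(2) The observable XIIX averages to -sqrt(3)/2.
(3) A full measurement returns |1111> with probability 0.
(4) The final state's coefficient on |1001> equals 0.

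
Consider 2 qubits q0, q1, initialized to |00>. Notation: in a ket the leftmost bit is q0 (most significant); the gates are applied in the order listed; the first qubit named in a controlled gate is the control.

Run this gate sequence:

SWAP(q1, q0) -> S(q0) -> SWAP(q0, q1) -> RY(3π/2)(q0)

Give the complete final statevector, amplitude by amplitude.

After the circuit, the state carries amplitude -sqrt(2)/2 on |00>, 0 on |01>, sqrt(2)/2 on |10>, 0 on |11>.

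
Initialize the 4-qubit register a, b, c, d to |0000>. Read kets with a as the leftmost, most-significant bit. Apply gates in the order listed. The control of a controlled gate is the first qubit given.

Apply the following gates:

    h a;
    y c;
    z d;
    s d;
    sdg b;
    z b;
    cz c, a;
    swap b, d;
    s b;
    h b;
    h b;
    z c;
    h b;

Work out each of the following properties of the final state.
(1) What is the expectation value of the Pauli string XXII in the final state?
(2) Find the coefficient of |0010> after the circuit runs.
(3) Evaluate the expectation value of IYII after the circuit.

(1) In the final state, XXII has expectation -1.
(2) |0010> carries amplitude -I/2 in the final state.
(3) The expectation value of IYII is 0.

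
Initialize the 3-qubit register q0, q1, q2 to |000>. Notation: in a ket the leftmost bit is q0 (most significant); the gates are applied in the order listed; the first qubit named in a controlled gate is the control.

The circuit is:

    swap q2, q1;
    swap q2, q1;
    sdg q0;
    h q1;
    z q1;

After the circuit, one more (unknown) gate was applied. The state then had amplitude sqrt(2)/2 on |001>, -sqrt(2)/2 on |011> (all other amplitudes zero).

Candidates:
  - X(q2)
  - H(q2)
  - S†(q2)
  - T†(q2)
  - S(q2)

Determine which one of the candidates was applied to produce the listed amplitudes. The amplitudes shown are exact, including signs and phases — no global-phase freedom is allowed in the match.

The unique candidate consistent with the amplitudes is X(q2). Key observation: gates 1-2 undo each other exactly, leaving only the rest of the circuit to track.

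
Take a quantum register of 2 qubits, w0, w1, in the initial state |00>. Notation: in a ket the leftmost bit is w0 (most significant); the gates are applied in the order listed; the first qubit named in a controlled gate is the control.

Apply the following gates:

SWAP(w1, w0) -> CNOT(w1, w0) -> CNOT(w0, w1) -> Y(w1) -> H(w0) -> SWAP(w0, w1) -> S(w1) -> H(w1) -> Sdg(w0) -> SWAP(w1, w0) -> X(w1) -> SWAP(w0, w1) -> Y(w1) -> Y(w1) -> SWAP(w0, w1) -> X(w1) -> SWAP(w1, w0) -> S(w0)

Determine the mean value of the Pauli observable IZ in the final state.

In the final state, IZ has expectation 0. Key observation: steps 10-17 multiply out to the identity, so the circuit reduces to the remaining gates.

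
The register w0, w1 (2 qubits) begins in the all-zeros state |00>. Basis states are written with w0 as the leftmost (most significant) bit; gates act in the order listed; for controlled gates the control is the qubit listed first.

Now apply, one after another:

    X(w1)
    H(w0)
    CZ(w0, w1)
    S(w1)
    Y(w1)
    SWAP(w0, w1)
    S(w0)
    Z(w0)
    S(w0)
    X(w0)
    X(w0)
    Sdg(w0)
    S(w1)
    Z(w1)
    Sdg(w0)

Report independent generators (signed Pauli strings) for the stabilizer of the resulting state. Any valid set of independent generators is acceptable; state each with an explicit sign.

The stabilizer group can be generated by +IY, +ZI, among other valid generating sets.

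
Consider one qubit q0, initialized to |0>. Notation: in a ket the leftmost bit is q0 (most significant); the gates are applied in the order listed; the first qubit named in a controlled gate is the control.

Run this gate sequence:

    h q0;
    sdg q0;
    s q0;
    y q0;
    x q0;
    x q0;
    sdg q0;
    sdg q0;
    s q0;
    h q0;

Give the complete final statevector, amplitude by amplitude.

The resulting statevector has amplitude 1/2 - I/2 on |0>, -1/2 - I/2 on |1>.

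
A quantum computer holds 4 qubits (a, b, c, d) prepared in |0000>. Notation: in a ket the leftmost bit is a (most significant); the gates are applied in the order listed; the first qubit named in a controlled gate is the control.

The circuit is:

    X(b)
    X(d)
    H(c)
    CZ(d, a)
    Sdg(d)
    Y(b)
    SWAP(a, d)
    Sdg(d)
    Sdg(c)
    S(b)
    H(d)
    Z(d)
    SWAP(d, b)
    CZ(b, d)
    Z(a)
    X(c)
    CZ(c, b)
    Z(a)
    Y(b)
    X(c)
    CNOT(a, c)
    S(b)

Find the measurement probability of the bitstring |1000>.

Outcome |1000> occurs with probability 1/4.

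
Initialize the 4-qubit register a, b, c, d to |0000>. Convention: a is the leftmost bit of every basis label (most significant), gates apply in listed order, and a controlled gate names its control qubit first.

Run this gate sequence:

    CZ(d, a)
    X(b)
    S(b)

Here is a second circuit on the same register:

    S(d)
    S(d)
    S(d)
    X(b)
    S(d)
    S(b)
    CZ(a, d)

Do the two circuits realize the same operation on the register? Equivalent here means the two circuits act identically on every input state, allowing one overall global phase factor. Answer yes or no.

Yes — the two circuits implement the same unitary up to a global phase.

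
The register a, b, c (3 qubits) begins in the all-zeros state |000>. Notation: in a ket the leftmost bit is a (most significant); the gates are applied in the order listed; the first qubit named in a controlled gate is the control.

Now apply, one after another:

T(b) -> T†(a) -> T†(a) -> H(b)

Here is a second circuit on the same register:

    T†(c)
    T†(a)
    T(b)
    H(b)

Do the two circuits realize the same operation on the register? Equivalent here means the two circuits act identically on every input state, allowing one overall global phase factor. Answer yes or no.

No, they are not equivalent — no single phase factor reconciles the two unitaries.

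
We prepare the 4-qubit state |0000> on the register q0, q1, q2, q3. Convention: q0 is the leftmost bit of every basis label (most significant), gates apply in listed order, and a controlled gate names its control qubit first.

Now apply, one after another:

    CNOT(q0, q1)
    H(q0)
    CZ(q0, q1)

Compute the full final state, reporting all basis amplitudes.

The final amplitudes are sqrt(2)/2 on |0000>, sqrt(2)/2 on |1000>, and 0 on every other basis state.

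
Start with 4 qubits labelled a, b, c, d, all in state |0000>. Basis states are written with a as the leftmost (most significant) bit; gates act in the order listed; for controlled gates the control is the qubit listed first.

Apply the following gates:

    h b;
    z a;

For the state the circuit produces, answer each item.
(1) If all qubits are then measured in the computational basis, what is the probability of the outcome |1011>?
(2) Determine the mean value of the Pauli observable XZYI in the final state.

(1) The probability of measuring |1011> is 0.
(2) The observable XZYI averages to 0.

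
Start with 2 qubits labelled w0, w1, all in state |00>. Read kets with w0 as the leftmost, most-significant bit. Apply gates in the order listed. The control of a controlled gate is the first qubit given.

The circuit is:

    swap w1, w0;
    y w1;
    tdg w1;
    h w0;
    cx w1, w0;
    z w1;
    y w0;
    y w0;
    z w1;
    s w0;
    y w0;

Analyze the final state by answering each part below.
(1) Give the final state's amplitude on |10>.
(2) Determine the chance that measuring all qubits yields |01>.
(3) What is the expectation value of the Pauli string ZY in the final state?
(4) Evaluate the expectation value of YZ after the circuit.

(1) The final state's coefficient on |10> equals 0. Key observation: steps 6-9 multiply out to the identity, so the circuit reduces to the remaining gates.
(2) Outcome |01> occurs with probability 1/2.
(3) The expectation value of ZY is 0.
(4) The observable YZ averages to -1.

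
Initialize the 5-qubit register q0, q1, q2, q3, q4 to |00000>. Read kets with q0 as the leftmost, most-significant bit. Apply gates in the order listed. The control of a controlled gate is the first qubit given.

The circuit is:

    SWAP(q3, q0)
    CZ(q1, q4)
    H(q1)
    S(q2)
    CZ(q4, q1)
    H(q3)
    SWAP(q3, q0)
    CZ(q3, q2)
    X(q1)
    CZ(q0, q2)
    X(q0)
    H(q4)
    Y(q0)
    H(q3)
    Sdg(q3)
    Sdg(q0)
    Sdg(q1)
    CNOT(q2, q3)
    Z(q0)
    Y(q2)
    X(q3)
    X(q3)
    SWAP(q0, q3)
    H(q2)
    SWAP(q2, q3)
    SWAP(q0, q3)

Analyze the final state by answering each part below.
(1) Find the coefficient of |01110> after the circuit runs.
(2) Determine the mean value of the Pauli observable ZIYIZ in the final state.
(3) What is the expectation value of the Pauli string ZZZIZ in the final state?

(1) The amplitude on |01110> is sqrt(2)*I/8.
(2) The observable ZIYIZ averages to 0.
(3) The expectation value of ZZZIZ is 0.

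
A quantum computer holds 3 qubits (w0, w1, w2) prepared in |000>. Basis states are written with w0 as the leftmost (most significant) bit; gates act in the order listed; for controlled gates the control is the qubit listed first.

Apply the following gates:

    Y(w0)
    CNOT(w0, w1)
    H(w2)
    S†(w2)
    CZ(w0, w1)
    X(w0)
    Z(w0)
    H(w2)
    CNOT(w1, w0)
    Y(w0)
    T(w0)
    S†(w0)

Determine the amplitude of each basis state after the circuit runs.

The final amplitudes are -1/2 + I/2 on |010>, -1/2 - I/2 on |011>, and 0 on every other basis state.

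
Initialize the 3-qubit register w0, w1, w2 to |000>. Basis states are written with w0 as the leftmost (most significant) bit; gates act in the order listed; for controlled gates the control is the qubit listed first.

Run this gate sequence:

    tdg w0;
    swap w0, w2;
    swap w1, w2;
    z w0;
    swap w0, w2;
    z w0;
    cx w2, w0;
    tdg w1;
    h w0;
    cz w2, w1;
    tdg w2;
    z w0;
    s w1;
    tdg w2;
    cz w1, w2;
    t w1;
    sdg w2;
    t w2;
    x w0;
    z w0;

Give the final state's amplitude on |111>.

|111> carries amplitude 0 in the final state.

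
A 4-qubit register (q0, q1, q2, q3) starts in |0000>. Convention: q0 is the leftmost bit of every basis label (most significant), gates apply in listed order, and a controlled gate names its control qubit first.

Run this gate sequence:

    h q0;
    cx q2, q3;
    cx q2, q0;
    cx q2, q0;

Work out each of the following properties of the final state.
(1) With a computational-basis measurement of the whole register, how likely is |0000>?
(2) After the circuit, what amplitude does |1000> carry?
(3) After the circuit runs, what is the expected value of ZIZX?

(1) A full measurement returns |0000> with probability 1/2.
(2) The final state's coefficient on |1000> equals sqrt(2)/2.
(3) The observable ZIZX averages to 0.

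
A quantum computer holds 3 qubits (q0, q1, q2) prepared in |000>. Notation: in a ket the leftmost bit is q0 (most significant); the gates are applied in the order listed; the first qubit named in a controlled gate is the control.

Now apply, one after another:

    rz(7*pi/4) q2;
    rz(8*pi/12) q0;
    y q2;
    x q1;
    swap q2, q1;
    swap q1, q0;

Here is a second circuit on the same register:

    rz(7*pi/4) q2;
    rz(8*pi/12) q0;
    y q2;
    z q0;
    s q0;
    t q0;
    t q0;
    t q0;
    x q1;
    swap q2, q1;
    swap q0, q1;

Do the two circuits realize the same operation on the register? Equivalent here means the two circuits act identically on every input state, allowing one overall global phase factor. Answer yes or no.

No, they are not equivalent — no single phase factor reconciles the two unitaries.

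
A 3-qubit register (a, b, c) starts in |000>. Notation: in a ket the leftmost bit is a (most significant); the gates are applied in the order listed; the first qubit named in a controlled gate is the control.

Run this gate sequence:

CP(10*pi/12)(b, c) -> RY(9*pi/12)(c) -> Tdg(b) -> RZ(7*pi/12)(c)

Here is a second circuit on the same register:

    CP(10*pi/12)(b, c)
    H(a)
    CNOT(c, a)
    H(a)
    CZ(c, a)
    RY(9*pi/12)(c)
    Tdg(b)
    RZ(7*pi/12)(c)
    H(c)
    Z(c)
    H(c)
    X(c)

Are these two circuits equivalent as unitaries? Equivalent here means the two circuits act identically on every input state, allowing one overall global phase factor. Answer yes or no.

Yes: on every input state the two circuits agree up to one overall phase factor.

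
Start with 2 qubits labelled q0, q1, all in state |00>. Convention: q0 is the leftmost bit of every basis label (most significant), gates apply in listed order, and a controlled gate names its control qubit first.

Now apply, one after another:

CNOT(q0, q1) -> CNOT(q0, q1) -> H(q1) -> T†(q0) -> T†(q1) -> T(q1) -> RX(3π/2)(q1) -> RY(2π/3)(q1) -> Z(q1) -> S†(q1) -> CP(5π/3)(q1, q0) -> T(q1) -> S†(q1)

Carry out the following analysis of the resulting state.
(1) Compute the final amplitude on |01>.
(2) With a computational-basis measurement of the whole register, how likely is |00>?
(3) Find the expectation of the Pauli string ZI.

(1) The final state's coefficient on |01> equals (-sqrt(3) - 1 - sqrt(3)*I - I)*exp(I*pi/4)/4. Key observation: the block from step 1 through step 2 cancels to the identity and can be dropped.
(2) Outcome |00> occurs with probability 1/2 - sqrt(3)/4.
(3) In the final state, ZI has expectation 1.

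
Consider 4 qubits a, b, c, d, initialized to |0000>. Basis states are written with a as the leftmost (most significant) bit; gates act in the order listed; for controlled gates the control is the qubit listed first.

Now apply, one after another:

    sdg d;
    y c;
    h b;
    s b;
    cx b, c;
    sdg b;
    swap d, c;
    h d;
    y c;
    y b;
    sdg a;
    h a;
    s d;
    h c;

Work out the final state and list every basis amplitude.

After the circuit, the state carries amplitude I/4 on |0000>, -1/4 on |0001>, -I/4 on |0010>, 1/4 on |0011>, -I/4 on |0100>, -1/4 on |0101>, I/4 on |0110>, 1/4 on |0111>, I/4 on |1000>, -1/4 on |1001>, -I/4 on |1010>, 1/4 on |1011>, -I/4 on |1100>, -1/4 on |1101>, I/4 on |1110>, 1/4 on |1111>.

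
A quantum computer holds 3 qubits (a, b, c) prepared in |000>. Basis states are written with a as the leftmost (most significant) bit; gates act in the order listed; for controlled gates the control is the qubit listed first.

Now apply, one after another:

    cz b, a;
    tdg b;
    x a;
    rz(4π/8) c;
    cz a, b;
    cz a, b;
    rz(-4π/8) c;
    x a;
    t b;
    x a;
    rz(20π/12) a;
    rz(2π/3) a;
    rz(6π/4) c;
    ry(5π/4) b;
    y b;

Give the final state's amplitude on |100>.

The final state's coefficient on |100> equals -sqrt(sqrt(2) + 2)*exp(11*I*pi/12)/2. Key observation: gates 2-9 undo each other exactly, leaving only the rest of the circuit to track.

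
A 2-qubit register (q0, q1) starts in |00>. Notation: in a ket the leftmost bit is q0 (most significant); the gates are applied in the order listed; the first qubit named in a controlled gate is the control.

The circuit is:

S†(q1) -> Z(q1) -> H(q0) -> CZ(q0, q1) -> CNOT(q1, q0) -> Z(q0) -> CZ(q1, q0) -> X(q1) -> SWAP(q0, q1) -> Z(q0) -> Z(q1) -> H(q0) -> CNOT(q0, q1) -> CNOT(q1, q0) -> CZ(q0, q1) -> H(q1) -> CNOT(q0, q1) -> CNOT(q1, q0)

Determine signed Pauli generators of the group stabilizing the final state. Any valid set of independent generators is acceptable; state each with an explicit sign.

The final state is stabilized by the group generated by -XI, -IZ; other independent generating sets are equally valid.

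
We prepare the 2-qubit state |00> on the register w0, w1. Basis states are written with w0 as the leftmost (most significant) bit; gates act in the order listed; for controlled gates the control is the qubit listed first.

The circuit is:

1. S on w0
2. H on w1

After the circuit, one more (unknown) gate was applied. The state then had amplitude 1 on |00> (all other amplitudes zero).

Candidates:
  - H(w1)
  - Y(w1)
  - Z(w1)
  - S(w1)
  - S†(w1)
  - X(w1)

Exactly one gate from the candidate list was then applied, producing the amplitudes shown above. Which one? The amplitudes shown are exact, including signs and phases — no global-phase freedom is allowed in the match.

The unique candidate consistent with the amplitudes is H(w1).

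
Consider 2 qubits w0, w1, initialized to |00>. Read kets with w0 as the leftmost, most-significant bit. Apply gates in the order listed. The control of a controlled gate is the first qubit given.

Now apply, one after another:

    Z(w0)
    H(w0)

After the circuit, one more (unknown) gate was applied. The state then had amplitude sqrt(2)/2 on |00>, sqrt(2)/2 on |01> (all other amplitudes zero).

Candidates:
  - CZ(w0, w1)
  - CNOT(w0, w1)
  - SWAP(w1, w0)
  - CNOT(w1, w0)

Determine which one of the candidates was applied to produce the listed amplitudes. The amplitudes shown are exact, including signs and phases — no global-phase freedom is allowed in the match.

It was SWAP(w1, w0) that produced the state shown.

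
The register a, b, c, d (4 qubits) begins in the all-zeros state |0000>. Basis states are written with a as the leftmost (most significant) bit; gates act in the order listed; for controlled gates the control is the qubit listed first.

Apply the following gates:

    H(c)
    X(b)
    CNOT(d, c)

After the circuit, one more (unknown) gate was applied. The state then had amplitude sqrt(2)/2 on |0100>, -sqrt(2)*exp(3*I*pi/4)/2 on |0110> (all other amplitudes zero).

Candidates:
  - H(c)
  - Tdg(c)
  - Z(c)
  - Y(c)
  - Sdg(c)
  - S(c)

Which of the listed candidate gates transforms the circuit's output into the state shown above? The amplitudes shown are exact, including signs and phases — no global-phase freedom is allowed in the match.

It was Tdg(c) that produced the state shown.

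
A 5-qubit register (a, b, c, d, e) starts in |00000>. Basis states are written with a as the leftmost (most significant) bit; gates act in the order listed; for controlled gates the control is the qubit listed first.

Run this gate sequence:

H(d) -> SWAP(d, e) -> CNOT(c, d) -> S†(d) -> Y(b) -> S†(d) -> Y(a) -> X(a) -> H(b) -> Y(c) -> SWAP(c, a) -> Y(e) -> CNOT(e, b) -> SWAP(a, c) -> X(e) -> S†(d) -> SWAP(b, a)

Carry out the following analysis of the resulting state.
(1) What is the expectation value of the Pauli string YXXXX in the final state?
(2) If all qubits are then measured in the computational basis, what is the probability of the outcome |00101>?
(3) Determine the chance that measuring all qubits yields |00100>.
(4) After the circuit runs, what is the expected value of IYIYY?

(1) In the final state, YXXXX has expectation 0.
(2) A full measurement returns |00101> with probability 1/4.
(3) Outcome |00100> occurs with probability 1/4.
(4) The observable IYIYY averages to 0.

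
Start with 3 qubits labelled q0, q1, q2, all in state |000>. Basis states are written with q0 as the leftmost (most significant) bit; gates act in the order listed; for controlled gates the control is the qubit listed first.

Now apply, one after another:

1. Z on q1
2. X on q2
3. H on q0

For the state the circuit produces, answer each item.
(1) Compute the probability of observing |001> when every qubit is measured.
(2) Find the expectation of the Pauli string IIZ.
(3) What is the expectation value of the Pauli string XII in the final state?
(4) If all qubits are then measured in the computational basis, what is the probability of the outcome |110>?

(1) A full measurement returns |001> with probability 1/2.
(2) The observable IIZ averages to -1.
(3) The expectation value of XII is 1.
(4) A full measurement returns |110> with probability 0.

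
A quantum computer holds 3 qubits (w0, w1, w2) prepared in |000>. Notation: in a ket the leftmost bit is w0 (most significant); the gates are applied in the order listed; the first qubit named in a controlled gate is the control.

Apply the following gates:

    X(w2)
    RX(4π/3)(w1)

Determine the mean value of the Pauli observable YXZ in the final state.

The observable YXZ averages to 0.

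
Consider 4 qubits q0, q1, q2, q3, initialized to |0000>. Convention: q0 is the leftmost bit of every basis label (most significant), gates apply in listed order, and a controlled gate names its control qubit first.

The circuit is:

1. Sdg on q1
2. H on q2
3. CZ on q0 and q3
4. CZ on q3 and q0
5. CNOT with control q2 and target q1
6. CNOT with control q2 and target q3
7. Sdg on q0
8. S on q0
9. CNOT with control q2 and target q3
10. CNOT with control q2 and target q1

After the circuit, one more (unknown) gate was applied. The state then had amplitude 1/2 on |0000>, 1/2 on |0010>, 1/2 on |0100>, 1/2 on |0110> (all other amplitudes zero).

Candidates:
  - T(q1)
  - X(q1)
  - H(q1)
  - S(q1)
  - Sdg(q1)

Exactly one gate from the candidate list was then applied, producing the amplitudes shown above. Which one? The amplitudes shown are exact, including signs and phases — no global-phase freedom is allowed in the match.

The applied gate was H(q1). Key observation: gates 5-10 undo each other exactly, leaving only the rest of the circuit to track.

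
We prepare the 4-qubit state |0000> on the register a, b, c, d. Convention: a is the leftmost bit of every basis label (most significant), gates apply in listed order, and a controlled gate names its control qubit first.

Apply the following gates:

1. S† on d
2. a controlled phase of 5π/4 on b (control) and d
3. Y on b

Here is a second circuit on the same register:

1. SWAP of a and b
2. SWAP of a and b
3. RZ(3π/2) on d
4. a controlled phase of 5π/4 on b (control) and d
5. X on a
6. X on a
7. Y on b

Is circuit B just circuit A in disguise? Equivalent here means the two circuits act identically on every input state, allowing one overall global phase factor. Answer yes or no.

Yes — the two circuits implement the same unitary up to a global phase.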